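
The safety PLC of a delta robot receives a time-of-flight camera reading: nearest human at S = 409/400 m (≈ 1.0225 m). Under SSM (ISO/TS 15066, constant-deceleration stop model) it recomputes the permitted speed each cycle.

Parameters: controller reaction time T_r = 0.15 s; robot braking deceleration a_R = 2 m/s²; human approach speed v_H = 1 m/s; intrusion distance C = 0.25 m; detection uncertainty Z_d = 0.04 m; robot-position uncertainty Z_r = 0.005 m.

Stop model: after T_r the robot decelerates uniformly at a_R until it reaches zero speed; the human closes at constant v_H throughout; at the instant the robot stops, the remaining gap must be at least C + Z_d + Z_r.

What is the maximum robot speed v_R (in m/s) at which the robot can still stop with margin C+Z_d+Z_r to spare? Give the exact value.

v_R_max = 7/10 m/s = 0.7000 m/s

quadratic (1/4)·v² + (13/20)·v + (-231/400) = 0
  disc = (13/20)² − 4·(1/4)·(-231/400) = 1 ; √disc = 1
  v_R = (−(13/20) + 1) / (2·(1/4)) = 7/10 m/s
check:
T_s = v_R/a_R = (7/10)/2 = 0.3500 s
robot in T_r: 0.7000·0.1500 = 0.1050 m
robot under decel: 0.7000²/(2·2.0000) = 0.1225 m
human closes 1.0000·0.5000 = 0.5000 m
margins: 0.2500+0.0400+0.0050 = 0.2950 m
sum ≈ 0.1050+0.1225+0.5000+0.2950 ≈ 1.0225 m = S ✓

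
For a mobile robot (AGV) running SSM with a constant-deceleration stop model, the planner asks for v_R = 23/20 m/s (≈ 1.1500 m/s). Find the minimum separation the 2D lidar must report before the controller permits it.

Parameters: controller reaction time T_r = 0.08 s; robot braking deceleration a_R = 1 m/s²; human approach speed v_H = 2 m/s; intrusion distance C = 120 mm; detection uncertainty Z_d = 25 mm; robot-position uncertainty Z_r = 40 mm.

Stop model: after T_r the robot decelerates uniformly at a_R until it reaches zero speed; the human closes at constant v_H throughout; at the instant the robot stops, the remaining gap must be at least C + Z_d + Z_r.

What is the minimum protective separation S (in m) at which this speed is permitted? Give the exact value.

S_min = 13593/4000 m = 3.3982 m

T_s = v_R/a_R = (23/20)/1 = 1.1500 s
robot in T_r: 1.1500·0.0800 = 0.0920 m
robot covers 1.1500·1.1500 − ½·1.0000·1.1500² = 0.6613 m while stopping
person approaches 2.0000·(0.0800+1.1500) = 2.4600 m
margins: 0.1200+0.0250+0.0400 = 0.1850 m
S_min ≈ 0.0920+0.6613+2.4600+0.1850  ⇒  S_min = 13593/4000 m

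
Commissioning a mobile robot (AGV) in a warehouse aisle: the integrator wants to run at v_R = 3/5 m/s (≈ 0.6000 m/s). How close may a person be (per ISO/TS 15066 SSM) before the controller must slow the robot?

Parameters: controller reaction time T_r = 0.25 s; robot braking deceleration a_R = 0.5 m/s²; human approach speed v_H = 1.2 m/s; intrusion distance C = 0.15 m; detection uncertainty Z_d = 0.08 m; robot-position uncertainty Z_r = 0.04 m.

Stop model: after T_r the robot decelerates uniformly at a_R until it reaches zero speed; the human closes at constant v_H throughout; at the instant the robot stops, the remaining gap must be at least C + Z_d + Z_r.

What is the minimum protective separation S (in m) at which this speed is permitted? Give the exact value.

stop time T_s = (3/5)/(1/2) = 1.2000 s
reaction-phase robot travel = 0.6000·0.2500 = 0.1500 m
braking distance = 0.6000²/(2·0.5000) = 0.3600 m
human over T_r+T_s: 1.2000·(0.2500+1.2000) = 1.7400 m
C+Z_d+Z_r = 0.1500+0.0800+0.0400 = 0.2700 m
S_min ≈ 0.1500+0.3600+1.7400+0.2700  ⇒  S_min = 63/25 m

S_min = 63/25 m = 2.5200 m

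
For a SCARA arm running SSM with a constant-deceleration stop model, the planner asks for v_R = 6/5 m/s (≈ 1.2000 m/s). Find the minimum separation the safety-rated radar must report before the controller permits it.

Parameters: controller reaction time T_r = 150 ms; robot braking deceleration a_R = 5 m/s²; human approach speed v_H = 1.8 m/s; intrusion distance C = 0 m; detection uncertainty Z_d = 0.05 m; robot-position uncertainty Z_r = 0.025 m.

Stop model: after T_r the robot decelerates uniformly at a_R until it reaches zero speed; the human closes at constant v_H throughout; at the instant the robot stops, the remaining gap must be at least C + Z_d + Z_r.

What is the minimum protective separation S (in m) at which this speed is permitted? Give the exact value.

stop time T_s = (6/5)/5 = 0.2400 s
robot covers v_R·T_r = 1.2000·0.1500 = 0.1800 m before braking
robot under decel: 1.2000²/(2·5.0000) = 0.1440 m
human closes 1.8000·0.3900 = 0.7020 m
residual clearance needed = 0.0000+0.0500+0.0250 = 0.0750 m
S_min ≈ 0.1800+0.1440+0.7020+0.0750  ⇒  S_min = 1101/1000 m

S_min = 1101/1000 m = 1.1010 m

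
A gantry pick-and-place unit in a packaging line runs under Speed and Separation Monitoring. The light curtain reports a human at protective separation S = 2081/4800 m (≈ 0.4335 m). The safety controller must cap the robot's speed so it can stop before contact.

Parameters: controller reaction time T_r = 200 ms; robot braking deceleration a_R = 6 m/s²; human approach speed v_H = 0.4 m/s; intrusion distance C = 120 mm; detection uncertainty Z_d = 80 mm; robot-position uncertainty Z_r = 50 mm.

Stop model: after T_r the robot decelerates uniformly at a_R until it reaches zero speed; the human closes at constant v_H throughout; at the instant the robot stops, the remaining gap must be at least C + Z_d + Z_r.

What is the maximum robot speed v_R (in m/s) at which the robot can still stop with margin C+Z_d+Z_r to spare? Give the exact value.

v_R_max = 7/20 m/s = 0.3500 m/s

quadratic (1/12)·v² + (4/15)·v + (-497/4800) = 0
  disc = (4/15)² − 4·(1/12)·(-497/4800) = 169/1600 ; √disc = 13/40
  v_R = (−(4/15) + 13/40) / (2·(1/12)) = 7/20 m/s
check:
T_s = v_R/a_R = (7/20)/6 = 0.0583 s
robot covers v_R·T_r = 0.3500·0.2000 = 0.0700 m before braking
robot covers 0.3500·0.0583 − ½·6.0000·0.0583² = 0.0102 m while stopping
person approaches 0.4000·(0.2000+0.0583) = 0.1033 m
margins: 0.1200+0.0800+0.0500 = 0.2500 m
sum ≈ 0.0700+0.0102+0.1033+0.2500 ≈ 0.4335 m = S ✓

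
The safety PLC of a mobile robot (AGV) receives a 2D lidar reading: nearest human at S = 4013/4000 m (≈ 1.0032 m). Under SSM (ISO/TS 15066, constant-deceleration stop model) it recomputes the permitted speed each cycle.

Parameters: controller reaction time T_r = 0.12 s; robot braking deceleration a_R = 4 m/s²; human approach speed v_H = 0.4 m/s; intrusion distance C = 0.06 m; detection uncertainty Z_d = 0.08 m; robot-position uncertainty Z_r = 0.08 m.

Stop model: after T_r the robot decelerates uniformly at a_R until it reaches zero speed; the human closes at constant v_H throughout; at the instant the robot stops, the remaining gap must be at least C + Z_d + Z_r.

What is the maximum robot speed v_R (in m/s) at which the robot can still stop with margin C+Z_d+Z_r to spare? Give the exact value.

v_R_max = 17/10 m/s = 1.7000 m/s

at the boundary: (1/8)·v² + (11/50)·v + (-2941/4000) = 0
  disc = (11/50)² − 4·(1/8)·(-2941/4000) = 16641/40000 ; √disc = 129/200
  v_R = (−(11/50) + 129/200) / (2·(1/8)) = 17/10 m/s
check:
stop time T_s = (17/10)/4 = 0.4250 s
robot covers v_R·T_r = 1.7000·0.1200 = 0.2040 m before braking
braking distance = 1.7000²/(2·4.0000) = 0.3613 m
human over T_r+T_s: 0.4000·(0.1200+0.4250) = 0.2180 m
C+Z_d+Z_r = 0.0600+0.0800+0.0800 = 0.2200 m
sum ≈ 0.2040+0.3613+0.2180+0.2200 ≈ 1.0032 m = S ✓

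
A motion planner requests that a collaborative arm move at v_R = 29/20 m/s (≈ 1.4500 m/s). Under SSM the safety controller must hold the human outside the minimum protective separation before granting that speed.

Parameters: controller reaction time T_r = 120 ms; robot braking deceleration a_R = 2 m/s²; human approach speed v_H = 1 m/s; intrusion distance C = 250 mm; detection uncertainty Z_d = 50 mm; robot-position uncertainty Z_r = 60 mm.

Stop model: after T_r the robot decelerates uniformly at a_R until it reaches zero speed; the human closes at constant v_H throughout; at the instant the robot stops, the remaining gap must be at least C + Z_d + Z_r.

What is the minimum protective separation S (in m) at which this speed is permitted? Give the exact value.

stop time T_s = (29/20)/2 = 0.7250 s
reaction-phase robot travel = 1.4500·0.1200 = 0.1740 m
robot covers 1.4500·0.7250 − ½·2.0000·0.7250² = 0.5256 m while stopping
person approaches 1.0000·(0.1200+0.7250) = 0.8450 m
residual clearance needed = 0.2500+0.0500+0.0600 = 0.3600 m
S_min ≈ 0.1740+0.5256+0.8450+0.3600  ⇒  S_min = 15237/8000 m

S_min = 15237/8000 m = 1.9046 m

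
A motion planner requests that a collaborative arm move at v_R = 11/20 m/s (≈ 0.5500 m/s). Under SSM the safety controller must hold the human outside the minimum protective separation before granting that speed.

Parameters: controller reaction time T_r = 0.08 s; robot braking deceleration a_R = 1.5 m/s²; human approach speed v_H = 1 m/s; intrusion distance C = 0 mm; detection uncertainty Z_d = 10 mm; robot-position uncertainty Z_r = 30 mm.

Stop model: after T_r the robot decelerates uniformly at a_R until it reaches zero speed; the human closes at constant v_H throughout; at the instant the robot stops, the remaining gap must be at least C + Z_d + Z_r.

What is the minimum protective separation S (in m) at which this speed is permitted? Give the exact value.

braking lasts T_s = (11/20)/(3/2) = 0.3667 s
reaction-phase robot travel = 0.5500·0.0800 = 0.0440 m
braking distance = 0.5500²/(2·1.5000) = 0.1008 m
human over T_r+T_s: 1.0000·(0.0800+0.3667) = 0.4467 m
margins: 0.0000+0.0100+0.0300 = 0.0400 m
S_min ≈ 0.0440+0.1008+0.4467+0.0400  ⇒  S_min = 1263/2000 m

S_min = 1263/2000 m = 0.6315 m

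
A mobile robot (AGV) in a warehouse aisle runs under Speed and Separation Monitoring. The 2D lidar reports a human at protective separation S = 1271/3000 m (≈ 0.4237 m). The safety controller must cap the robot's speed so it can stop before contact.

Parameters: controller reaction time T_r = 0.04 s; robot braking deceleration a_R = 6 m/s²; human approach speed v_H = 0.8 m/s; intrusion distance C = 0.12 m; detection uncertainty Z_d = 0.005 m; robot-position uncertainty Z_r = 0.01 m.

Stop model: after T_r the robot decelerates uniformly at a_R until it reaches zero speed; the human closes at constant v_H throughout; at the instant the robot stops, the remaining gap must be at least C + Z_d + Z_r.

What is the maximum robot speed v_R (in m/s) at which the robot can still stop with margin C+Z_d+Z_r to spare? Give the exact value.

collect terms ⇒ (1/12)·v_R² + (13/75)·v_R + (-77/300) = 0
  disc = (13/75)² − 4·(1/12)·(-77/300) = 289/2500 ; √disc = 17/50
  v_R = (−(13/75) + 17/50) / (2·(1/12)) = 1 m/s
check:
braking lasts T_s = 1/6 = 0.1667 s
robot in T_r: 1.0000·0.0400 = 0.0400 m
braking distance = 1.0000²/(2·6.0000) = 0.0833 m
person approaches 0.8000·(0.0400+0.1667) = 0.1653 m
C+Z_d+Z_r = 0.1200+0.0050+0.0100 = 0.1350 m
sum ≈ 0.0400+0.0833+0.1653+0.1350 ≈ 0.4237 m = S ✓

v_R_max = 1 m/s = 1.0000 m/s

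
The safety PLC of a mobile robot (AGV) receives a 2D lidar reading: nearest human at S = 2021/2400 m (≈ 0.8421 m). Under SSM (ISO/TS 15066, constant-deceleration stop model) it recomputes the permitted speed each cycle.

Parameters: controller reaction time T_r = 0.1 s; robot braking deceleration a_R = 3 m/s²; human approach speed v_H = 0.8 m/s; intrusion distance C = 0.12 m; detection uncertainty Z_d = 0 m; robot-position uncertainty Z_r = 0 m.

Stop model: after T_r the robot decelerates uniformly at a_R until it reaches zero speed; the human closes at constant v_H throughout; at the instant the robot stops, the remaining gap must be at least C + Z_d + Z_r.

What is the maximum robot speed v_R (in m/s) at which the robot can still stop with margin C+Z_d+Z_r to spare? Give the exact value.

v_R_max = 23/20 m/s = 1.1500 m/s

at the boundary: (1/6)·v² + (11/30)·v + (-1541/2400) = 0
  disc = (11/30)² − 4·(1/6)·(-1541/2400) = 9/16 ; √disc = 3/4
  v_R = (−(11/30) + 3/4) / (2·(1/6)) = 23/20 m/s
check:
T_s = v_R/a_R = (23/20)/3 = 0.3833 s
robot covers v_R·T_r = 1.1500·0.1000 = 0.1150 m before braking
robot covers 1.1500·0.3833 − ½·3.0000·0.3833² = 0.2204 m while stopping
human closes 0.8000·0.4833 = 0.3867 m
margins: 0.1200+0.0000+0.0000 = 0.1200 m
sum ≈ 0.1150+0.2204+0.3867+0.1200 ≈ 0.8421 m = S ✓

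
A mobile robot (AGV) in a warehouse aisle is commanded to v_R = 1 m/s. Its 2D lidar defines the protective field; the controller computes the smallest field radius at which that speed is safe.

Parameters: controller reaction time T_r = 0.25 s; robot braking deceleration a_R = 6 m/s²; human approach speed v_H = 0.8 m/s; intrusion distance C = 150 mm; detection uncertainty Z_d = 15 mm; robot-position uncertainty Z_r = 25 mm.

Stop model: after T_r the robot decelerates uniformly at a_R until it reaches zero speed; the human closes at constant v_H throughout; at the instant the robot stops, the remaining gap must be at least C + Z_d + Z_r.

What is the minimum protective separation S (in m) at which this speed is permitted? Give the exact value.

S_min = 257/300 m = 0.8567 m

T_s = v_R/a_R = 1/6 = 0.1667 s
reaction-phase robot travel = 1.0000·0.2500 = 0.2500 m
braking distance = 1.0000²/(2·6.0000) = 0.0833 m
person approaches 0.8000·(0.2500+0.1667) = 0.3333 m
margins: 0.1500+0.0150+0.0250 = 0.1900 m
S_min ≈ 0.2500+0.0833+0.3333+0.1900  ⇒  S_min = 257/300 m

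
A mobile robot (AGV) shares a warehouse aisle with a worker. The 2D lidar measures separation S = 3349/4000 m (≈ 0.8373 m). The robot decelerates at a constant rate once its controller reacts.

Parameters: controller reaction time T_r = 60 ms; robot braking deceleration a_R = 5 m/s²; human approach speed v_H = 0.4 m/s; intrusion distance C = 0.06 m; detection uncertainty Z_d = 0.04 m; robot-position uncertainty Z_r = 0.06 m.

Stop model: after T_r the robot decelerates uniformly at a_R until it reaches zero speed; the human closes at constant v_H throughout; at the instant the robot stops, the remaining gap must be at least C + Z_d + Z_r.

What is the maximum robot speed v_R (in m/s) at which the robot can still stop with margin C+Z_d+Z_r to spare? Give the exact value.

v_R_max = 39/20 m/s = 1.9500 m/s

quadratic (1/10)·v² + (7/50)·v + (-2613/4000) = 0
  disc = (7/50)² − 4·(1/10)·(-2613/4000) = 2809/10000 ; √disc = 53/100
  v_R = (−(7/50) + 53/100) / (2·(1/10)) = 39/20 m/s
check:
T_s = v_R/a_R = (39/20)/5 = 0.3900 s
robot in T_r: 1.9500·0.0600 = 0.1170 m
braking distance = 1.9500²/(2·5.0000) = 0.3802 m
human closes 0.4000·0.4500 = 0.1800 m
residual clearance needed = 0.0600+0.0400+0.0600 = 0.1600 m
sum ≈ 0.1170+0.3802+0.1800+0.1600 ≈ 0.8373 m = S ✓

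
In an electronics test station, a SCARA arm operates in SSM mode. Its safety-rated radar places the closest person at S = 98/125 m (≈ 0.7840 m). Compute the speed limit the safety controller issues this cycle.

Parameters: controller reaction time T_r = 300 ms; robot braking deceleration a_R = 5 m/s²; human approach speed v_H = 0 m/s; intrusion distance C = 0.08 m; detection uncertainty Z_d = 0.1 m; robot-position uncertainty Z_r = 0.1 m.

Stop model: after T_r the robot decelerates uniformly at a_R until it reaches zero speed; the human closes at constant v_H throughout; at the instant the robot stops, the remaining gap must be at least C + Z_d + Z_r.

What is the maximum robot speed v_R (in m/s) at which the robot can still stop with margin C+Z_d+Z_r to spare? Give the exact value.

v_R_max = 6/5 m/s = 1.2000 m/s

collect terms ⇒ (1/10)·v_R² + (3/10)·v_R + (-63/125) = 0
  disc = (3/10)² − 4·(1/10)·(-63/125) = 729/2500 ; √disc = 27/50
  v_R = (−(3/10) + 27/50) / (2·(1/10)) = 6/5 m/s
check:
T_s = v_R/a_R = (6/5)/5 = 0.2400 s
reaction-phase robot travel = 1.2000·0.3000 = 0.3600 m
robot under decel: 1.2000²/(2·5.0000) = 0.1440 m
human over T_r+T_s: 0.0000·(0.3000+0.2400) = 0.0000 m
residual clearance needed = 0.0800+0.1000+0.1000 = 0.2800 m
sum ≈ 0.3600+0.1440+0.0000+0.2800 ≈ 0.7840 m = S ✓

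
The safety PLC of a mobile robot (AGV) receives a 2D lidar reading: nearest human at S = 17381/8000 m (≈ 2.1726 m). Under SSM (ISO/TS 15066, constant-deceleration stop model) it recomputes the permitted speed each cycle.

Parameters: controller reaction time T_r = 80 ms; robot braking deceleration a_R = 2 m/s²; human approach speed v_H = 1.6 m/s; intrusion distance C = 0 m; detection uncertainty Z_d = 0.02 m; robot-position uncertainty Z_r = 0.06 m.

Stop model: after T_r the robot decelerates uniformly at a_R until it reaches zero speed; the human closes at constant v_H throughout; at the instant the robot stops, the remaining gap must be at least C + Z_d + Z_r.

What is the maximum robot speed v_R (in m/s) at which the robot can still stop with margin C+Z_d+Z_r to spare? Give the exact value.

at the boundary: (1/4)·v² + (22/25)·v + (-15717/8000) = 0
  disc = (22/25)² − 4·(1/4)·(-15717/8000) = 109561/40000 ; √disc = 331/200
  v_R = (−(22/25) + 331/200) / (2·(1/4)) = 31/20 m/s
check:
braking lasts T_s = (31/20)/2 = 0.7750 s
robot in T_r: 1.5500·0.0800 = 0.1240 m
braking distance = 1.5500²/(2·2.0000) = 0.6006 m
human over T_r+T_s: 1.6000·(0.0800+0.7750) = 1.3680 m
residual clearance needed = 0.0000+0.0200+0.0600 = 0.0800 m
sum ≈ 0.1240+0.6006+1.3680+0.0800 ≈ 2.1726 m = S ✓

v_R_max = 31/20 m/s = 1.5500 m/s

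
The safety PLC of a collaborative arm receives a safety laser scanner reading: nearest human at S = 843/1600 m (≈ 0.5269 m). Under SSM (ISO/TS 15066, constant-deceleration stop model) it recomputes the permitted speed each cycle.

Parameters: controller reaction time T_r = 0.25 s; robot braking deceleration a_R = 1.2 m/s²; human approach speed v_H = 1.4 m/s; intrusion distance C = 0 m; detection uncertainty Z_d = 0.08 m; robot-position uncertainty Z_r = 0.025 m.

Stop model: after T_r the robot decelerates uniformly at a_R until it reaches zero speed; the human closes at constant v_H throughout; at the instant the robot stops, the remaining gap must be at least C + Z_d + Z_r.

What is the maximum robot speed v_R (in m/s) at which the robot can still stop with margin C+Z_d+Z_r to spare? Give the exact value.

collect terms ⇒ (5/12)·v_R² + (17/12)·v_R + (-23/320) = 0
  disc = (17/12)² − 4·(5/12)·(-23/320) = 1225/576 ; √disc = 35/24
  v_R = (−(17/12) + 35/24) / (2·(5/12)) = 1/20 m/s
check:
braking lasts T_s = (1/20)/(6/5) = 0.0417 s
reaction-phase robot travel = 0.0500·0.2500 = 0.0125 m
robot under decel: 0.0500²/(2·1.2000) = 0.0010 m
human closes 1.4000·0.2917 = 0.4083 m
margins: 0.0000+0.0800+0.0250 = 0.1050 m
sum ≈ 0.0125+0.0010+0.4083+0.1050 ≈ 0.5269 m = S ✓

v_R_max = 1/20 m/s = 0.0500 m/s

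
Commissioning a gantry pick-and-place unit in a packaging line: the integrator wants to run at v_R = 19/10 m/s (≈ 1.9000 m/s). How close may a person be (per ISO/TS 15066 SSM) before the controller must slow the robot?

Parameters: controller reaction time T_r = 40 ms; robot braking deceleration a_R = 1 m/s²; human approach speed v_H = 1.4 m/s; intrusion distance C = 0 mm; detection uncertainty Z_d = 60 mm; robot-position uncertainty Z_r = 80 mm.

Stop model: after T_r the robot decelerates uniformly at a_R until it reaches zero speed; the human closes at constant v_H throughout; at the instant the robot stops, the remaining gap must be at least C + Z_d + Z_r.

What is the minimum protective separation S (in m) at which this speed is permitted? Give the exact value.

braking lasts T_s = (19/10)/1 = 1.9000 s
reaction-phase robot travel = 1.9000·0.0400 = 0.0760 m
robot covers 1.9000·1.9000 − ½·1.0000·1.9000² = 1.8050 m while stopping
human closes 1.4000·1.9400 = 2.7160 m
residual clearance needed = 0.0000+0.0600+0.0800 = 0.1400 m
S_min ≈ 0.0760+1.8050+2.7160+0.1400  ⇒  S_min = 4737/1000 m

S_min = 4737/1000 m = 4.7370 m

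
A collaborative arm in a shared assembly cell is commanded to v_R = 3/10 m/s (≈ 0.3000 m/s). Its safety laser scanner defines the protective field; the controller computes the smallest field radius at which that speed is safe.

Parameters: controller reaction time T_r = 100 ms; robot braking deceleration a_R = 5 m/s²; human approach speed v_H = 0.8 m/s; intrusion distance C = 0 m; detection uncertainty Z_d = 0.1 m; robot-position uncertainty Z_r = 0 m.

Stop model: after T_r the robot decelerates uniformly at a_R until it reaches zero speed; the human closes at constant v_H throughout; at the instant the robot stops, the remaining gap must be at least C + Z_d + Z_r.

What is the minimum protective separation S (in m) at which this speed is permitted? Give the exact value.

braking lasts T_s = (3/10)/5 = 0.0600 s
robot covers v_R·T_r = 0.3000·0.1000 = 0.0300 m before braking
robot covers 0.3000·0.0600 − ½·5.0000·0.0600² = 0.0090 m while stopping
human over T_r+T_s: 0.8000·(0.1000+0.0600) = 0.1280 m
residual clearance needed = 0.0000+0.1000+0.0000 = 0.1000 m
S_min ≈ 0.0300+0.0090+0.1280+0.1000  ⇒  S_min = 267/1000 m

S_min = 267/1000 m = 0.2670 m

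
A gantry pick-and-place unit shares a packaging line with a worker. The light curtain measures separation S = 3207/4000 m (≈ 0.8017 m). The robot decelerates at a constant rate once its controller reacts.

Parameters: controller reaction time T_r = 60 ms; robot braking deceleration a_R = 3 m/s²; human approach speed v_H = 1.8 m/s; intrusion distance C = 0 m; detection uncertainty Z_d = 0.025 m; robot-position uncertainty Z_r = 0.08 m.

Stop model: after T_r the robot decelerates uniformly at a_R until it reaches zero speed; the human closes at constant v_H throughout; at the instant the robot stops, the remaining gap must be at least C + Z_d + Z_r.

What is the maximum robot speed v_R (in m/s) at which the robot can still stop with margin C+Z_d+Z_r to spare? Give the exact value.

v_R_max = 3/4 m/s = 0.7500 m/s

at the boundary: (1/6)·v² + (33/50)·v + (-471/800) = 0
  disc = (33/50)² − 4·(1/6)·(-471/800) = 8281/10000 ; √disc = 91/100
  v_R = (−(33/50) + 91/100) / (2·(1/6)) = 3/4 m/s
check:
T_s = v_R/a_R = (3/4)/3 = 0.2500 s
robot in T_r: 0.7500·0.0600 = 0.0450 m
braking distance = 0.7500²/(2·3.0000) = 0.0938 m
human closes 1.8000·0.3100 = 0.5580 m
residual clearance needed = 0.0000+0.0250+0.0800 = 0.1050 m
sum ≈ 0.0450+0.0938+0.5580+0.1050 ≈ 0.8017 m = S ✓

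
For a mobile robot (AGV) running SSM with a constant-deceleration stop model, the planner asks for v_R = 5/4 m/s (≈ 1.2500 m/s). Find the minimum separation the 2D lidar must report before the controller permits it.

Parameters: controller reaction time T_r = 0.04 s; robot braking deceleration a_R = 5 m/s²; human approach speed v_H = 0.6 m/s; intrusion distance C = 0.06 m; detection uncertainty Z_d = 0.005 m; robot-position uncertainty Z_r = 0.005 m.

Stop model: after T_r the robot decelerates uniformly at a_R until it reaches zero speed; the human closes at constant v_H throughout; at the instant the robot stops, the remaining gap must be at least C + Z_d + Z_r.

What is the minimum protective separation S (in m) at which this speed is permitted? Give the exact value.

T_s = v_R/a_R = (5/4)/5 = 0.2500 s
robot covers v_R·T_r = 1.2500·0.0400 = 0.0500 m before braking
robot under decel: 1.2500²/(2·5.0000) = 0.1562 m
human over T_r+T_s: 0.6000·(0.0400+0.2500) = 0.1740 m
margins: 0.0600+0.0050+0.0050 = 0.0700 m
S_min ≈ 0.0500+0.1562+0.1740+0.0700  ⇒  S_min = 1801/4000 m

S_min = 1801/4000 m = 0.4502 m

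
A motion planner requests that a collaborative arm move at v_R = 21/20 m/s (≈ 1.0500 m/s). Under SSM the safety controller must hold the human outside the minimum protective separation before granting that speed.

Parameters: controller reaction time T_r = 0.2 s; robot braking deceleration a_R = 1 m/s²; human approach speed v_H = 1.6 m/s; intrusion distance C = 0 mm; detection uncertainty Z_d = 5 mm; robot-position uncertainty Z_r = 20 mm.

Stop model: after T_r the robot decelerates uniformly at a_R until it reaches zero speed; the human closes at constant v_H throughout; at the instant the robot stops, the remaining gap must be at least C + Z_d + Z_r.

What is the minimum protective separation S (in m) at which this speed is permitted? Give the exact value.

braking lasts T_s = (21/20)/1 = 1.0500 s
reaction-phase robot travel = 1.0500·0.2000 = 0.2100 m
braking distance = 1.0500²/(2·1.0000) = 0.5513 m
human over T_r+T_s: 1.6000·(0.2000+1.0500) = 2.0000 m
residual clearance needed = 0.0000+0.0050+0.0200 = 0.0250 m
S_min ≈ 0.2100+0.5513+2.0000+0.0250  ⇒  S_min = 2229/800 m

S_min = 2229/800 m = 2.7862 m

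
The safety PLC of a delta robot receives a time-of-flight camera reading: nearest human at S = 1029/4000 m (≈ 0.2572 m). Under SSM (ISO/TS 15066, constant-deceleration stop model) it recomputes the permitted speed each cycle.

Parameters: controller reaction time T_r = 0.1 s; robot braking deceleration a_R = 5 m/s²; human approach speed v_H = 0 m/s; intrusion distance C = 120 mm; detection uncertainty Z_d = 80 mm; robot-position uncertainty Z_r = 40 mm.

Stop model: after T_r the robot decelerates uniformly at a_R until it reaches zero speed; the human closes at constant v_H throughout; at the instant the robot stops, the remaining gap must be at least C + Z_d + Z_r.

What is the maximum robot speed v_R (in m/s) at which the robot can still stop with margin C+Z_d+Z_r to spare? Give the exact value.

v_R_max = 3/20 m/s = 0.1500 m/s

collect terms ⇒ (1/10)·v_R² + (1/10)·v_R + (-69/4000) = 0
  disc = (1/10)² − 4·(1/10)·(-69/4000) = 169/10000 ; √disc = 13/100
  v_R = (−(1/10) + 13/100) / (2·(1/10)) = 3/20 m/s
check:
braking lasts T_s = (3/20)/5 = 0.0300 s
robot covers v_R·T_r = 0.1500·0.1000 = 0.0150 m before braking
robot under decel: 0.1500²/(2·5.0000) = 0.0022 m
human over T_r+T_s: 0.0000·(0.1000+0.0300) = 0.0000 m
margins: 0.1200+0.0800+0.0400 = 0.2400 m
sum ≈ 0.0150+0.0022+0.0000+0.2400 ≈ 0.2572 m = S ✓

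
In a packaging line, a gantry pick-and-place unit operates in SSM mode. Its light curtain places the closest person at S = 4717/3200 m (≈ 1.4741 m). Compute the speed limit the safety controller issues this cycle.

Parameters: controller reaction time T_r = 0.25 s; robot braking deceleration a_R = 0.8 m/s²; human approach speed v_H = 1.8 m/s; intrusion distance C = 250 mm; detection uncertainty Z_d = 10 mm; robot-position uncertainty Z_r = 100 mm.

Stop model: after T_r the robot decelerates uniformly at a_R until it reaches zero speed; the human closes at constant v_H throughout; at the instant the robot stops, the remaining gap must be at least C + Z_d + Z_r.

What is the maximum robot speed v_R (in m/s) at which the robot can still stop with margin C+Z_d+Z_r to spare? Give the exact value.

v_R_max = 1/4 m/s = 0.2500 m/s

collect terms ⇒ (5/8)·v_R² + (5/2)·v_R + (-85/128) = 0
  disc = (5/2)² − 4·(5/8)·(-85/128) = 2025/256 ; √disc = 45/16
  v_R = (−(5/2) + 45/16) / (2·(5/8)) = 1/4 m/s
check:
T_s = v_R/a_R = (1/4)/(4/5) = 0.3125 s
robot covers v_R·T_r = 0.2500·0.2500 = 0.0625 m before braking
braking distance = 0.2500²/(2·0.8000) = 0.0391 m
human closes 1.8000·0.5625 = 1.0125 m
margins: 0.2500+0.0100+0.1000 = 0.3600 m
sum ≈ 0.0625+0.0391+1.0125+0.3600 ≈ 1.4741 m = S ✓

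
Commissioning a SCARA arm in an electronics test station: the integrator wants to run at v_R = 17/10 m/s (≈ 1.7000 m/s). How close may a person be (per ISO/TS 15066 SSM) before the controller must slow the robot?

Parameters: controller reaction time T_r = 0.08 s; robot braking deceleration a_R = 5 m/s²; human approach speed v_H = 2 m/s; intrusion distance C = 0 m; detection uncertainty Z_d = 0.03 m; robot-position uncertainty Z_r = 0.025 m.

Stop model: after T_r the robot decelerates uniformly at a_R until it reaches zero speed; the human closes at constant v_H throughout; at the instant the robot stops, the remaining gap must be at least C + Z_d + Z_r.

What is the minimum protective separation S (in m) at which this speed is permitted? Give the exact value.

S_min = 33/25 m = 1.3200 m

T_s = v_R/a_R = (17/10)/5 = 0.3400 s
reaction-phase robot travel = 1.7000·0.0800 = 0.1360 m
robot under decel: 1.7000²/(2·5.0000) = 0.2890 m
human over T_r+T_s: 2.0000·(0.0800+0.3400) = 0.8400 m
C+Z_d+Z_r = 0.0000+0.0300+0.0250 = 0.0550 m
S_min ≈ 0.1360+0.2890+0.8400+0.0550  ⇒  S_min = 33/25 m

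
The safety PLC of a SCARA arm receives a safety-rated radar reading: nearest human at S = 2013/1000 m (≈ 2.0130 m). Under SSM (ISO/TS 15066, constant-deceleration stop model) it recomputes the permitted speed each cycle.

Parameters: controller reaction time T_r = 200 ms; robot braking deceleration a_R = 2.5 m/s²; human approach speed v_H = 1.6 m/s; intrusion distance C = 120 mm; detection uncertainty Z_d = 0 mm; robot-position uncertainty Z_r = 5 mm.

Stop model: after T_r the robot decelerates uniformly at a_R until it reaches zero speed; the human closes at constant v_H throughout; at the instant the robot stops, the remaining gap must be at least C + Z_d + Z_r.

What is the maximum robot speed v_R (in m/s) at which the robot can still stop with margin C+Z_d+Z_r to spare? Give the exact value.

at the boundary: (1/5)·v² + (21/25)·v + (-196/125) = 0
  disc = (21/25)² − 4·(1/5)·(-196/125) = 49/25 ; √disc = 7/5
  v_R = (−(21/25) + 7/5) / (2·(1/5)) = 7/5 m/s
check:
braking lasts T_s = (7/5)/(5/2) = 0.5600 s
robot covers v_R·T_r = 1.4000·0.2000 = 0.2800 m before braking
robot covers 1.4000·0.5600 − ½·2.5000·0.5600² = 0.3920 m while stopping
human over T_r+T_s: 1.6000·(0.2000+0.5600) = 1.2160 m
C+Z_d+Z_r = 0.1200+0.0000+0.0050 = 0.1250 m
sum ≈ 0.2800+0.3920+1.2160+0.1250 ≈ 2.0130 m = S ✓

v_R_max = 7/5 m/s = 1.4000 m/s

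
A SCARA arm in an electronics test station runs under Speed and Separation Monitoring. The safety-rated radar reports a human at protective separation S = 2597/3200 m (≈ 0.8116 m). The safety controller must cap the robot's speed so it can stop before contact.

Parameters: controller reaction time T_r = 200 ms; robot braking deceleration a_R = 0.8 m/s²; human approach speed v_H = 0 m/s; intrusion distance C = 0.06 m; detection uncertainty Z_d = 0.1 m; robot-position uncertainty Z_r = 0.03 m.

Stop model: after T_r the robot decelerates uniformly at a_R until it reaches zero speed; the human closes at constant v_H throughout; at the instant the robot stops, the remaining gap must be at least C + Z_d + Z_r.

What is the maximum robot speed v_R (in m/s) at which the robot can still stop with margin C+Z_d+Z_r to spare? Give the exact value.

at the boundary: (5/8)·v² + (1/5)·v + (-1989/3200) = 0
  disc = (1/5)² − 4·(5/8)·(-1989/3200) = 10201/6400 ; √disc = 101/80
  v_R = (−(1/5) + 101/80) / (2·(5/8)) = 17/20 m/s
check:
T_s = v_R/a_R = (17/20)/(4/5) = 1.0625 s
reaction-phase robot travel = 0.8500·0.2000 = 0.1700 m
robot covers 0.8500·1.0625 − ½·0.8000·1.0625² = 0.4516 m while stopping
person approaches 0.0000·(0.2000+1.0625) = 0.0000 m
residual clearance needed = 0.0600+0.1000+0.0300 = 0.1900 m
sum ≈ 0.1700+0.4516+0.0000+0.1900 ≈ 0.8116 m = S ✓

v_R_max = 17/20 m/s = 0.8500 m/s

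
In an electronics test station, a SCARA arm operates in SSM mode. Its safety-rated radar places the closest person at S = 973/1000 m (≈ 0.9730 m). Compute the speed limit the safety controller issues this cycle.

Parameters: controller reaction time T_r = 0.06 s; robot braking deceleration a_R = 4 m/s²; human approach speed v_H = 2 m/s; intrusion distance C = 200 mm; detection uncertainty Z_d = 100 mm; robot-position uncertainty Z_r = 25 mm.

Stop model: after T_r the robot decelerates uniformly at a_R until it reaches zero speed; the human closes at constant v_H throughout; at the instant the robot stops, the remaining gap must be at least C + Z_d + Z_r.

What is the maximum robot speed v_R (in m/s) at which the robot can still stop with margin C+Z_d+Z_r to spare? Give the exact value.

v_R_max = 4/5 m/s = 0.8000 m/s

quadratic (1/8)·v² + (14/25)·v + (-66/125) = 0
  disc = (14/25)² − 4·(1/8)·(-66/125) = 361/625 ; √disc = 19/25
  v_R = (−(14/25) + 19/25) / (2·(1/8)) = 4/5 m/s
check:
T_s = v_R/a_R = (4/5)/4 = 0.2000 s
robot in T_r: 0.8000·0.0600 = 0.0480 m
robot covers 0.8000·0.2000 − ½·4.0000·0.2000² = 0.0800 m while stopping
human closes 2.0000·0.2600 = 0.5200 m
margins: 0.2000+0.1000+0.0250 = 0.3250 m
sum ≈ 0.0480+0.0800+0.5200+0.3250 ≈ 0.9730 m = S ✓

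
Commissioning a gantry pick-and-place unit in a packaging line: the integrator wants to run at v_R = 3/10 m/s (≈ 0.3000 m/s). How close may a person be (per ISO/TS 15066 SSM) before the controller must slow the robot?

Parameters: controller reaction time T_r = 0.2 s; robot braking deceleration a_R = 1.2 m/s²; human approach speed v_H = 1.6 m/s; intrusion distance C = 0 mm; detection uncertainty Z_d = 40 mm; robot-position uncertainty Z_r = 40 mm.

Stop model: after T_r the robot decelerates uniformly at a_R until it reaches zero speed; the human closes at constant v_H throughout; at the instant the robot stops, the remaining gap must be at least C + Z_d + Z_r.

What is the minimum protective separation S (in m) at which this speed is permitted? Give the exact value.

S_min = 359/400 m = 0.8975 m

braking lasts T_s = (3/10)/(6/5) = 0.2500 s
robot in T_r: 0.3000·0.2000 = 0.0600 m
robot covers 0.3000·0.2500 − ½·1.2000·0.2500² = 0.0375 m while stopping
human over T_r+T_s: 1.6000·(0.2000+0.2500) = 0.7200 m
margins: 0.0000+0.0400+0.0400 = 0.0800 m
S_min ≈ 0.0600+0.0375+0.7200+0.0800  ⇒  S_min = 359/400 m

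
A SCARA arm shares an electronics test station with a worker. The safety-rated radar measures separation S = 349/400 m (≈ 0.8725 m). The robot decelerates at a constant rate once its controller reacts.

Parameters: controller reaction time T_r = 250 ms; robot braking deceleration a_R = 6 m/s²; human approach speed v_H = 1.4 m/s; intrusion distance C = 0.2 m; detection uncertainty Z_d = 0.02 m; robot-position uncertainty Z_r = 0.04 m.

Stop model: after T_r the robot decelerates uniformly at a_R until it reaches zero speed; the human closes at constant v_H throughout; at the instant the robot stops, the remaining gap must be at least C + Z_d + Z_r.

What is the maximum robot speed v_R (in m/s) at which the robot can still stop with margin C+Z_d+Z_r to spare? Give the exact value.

quadratic (1/12)·v² + (29/60)·v + (-21/80) = 0
  disc = (29/60)² − 4·(1/12)·(-21/80) = 289/900 ; √disc = 17/30
  v_R = (−(29/60) + 17/30) / (2·(1/12)) = 1/2 m/s
check:
T_s = v_R/a_R = (1/2)/6 = 0.0833 s
robot in T_r: 0.5000·0.2500 = 0.1250 m
braking distance = 0.5000²/(2·6.0000) = 0.0208 m
human over T_r+T_s: 1.4000·(0.2500+0.0833) = 0.4667 m
C+Z_d+Z_r = 0.2000+0.0200+0.0400 = 0.2600 m
sum ≈ 0.1250+0.0208+0.4667+0.2600 ≈ 0.8725 m = S ✓

v_R_max = 1/2 m/s = 0.5000 m/s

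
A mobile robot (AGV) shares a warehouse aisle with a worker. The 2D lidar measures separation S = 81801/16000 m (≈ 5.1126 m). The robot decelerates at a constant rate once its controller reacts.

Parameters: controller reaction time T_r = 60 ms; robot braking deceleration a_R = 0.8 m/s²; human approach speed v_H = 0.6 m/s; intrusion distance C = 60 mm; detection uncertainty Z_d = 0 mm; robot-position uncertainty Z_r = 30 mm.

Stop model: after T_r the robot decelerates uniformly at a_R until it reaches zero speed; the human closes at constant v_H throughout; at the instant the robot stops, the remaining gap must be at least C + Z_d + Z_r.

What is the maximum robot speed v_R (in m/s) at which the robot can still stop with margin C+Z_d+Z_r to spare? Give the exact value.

at the boundary: (5/8)·v² + (81/100)·v + (-15957/3200) = 0
  disc = (81/100)² − 4·(5/8)·(-15957/3200) = 2099601/160000 ; √disc = 1449/400
  v_R = (−(81/100) + 1449/400) / (2·(5/8)) = 9/4 m/s
check:
braking lasts T_s = (9/4)/(4/5) = 2.8125 s
robot covers v_R·T_r = 2.2500·0.0600 = 0.1350 m before braking
robot under decel: 2.2500²/(2·0.8000) = 3.1641 m
human closes 0.6000·2.8725 = 1.7235 m
margins: 0.0600+0.0000+0.0300 = 0.0900 m
sum ≈ 0.1350+3.1641+1.7235+0.0900 ≈ 5.1126 m = S ✓

v_R_max = 9/4 m/s = 2.2500 m/s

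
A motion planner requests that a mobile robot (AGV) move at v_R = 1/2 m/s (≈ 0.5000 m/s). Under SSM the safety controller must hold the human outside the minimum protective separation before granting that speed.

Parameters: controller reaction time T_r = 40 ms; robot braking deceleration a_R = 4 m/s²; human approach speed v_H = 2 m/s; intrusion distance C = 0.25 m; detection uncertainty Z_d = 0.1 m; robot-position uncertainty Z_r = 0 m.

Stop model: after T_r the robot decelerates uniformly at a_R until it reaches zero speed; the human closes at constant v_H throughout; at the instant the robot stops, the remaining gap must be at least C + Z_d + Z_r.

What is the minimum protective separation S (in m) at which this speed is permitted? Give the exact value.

stop time T_s = (1/2)/4 = 0.1250 s
robot in T_r: 0.5000·0.0400 = 0.0200 m
robot under decel: 0.5000²/(2·4.0000) = 0.0312 m
person approaches 2.0000·(0.0400+0.1250) = 0.3300 m
C+Z_d+Z_r = 0.2500+0.1000+0.0000 = 0.3500 m
S_min ≈ 0.0200+0.0312+0.3300+0.3500  ⇒  S_min = 117/160 m

S_min = 117/160 m = 0.7312 m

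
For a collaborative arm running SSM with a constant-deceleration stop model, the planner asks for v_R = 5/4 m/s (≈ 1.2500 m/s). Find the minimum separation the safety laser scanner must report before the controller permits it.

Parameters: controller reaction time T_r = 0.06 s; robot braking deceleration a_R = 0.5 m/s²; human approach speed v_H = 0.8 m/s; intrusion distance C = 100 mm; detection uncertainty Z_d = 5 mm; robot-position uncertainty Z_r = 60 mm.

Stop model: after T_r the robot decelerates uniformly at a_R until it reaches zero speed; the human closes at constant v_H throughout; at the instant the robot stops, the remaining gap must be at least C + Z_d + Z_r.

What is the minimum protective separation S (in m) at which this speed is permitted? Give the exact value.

S_min = 7701/2000 m = 3.8505 m

T_s = v_R/a_R = (5/4)/(1/2) = 2.5000 s
robot in T_r: 1.2500·0.0600 = 0.0750 m
braking distance = 1.2500²/(2·0.5000) = 1.5625 m
human over T_r+T_s: 0.8000·(0.0600+2.5000) = 2.0480 m
residual clearance needed = 0.1000+0.0050+0.0600 = 0.1650 m
S_min ≈ 0.0750+1.5625+2.0480+0.1650  ⇒  S_min = 7701/2000 m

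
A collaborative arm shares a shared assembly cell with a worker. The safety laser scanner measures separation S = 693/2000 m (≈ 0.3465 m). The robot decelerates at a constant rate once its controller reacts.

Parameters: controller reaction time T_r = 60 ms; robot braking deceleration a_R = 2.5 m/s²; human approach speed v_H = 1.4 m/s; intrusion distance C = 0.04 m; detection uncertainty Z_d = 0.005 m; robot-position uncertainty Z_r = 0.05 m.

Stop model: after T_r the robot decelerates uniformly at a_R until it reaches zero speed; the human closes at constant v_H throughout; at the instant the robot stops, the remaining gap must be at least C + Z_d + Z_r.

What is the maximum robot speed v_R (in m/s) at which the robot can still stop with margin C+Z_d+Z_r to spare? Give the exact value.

quadratic (1/5)·v² + (31/50)·v + (-67/400) = 0
  disc = (31/50)² − 4·(1/5)·(-67/400) = 324/625 ; √disc = 18/25
  v_R = (−(31/50) + 18/25) / (2·(1/5)) = 1/4 m/s
check:
stop time T_s = (1/4)/(5/2) = 0.1000 s
reaction-phase robot travel = 0.2500·0.0600 = 0.0150 m
robot covers 0.2500·0.1000 − ½·2.5000·0.1000² = 0.0125 m while stopping
person approaches 1.4000·(0.0600+0.1000) = 0.2240 m
residual clearance needed = 0.0400+0.0050+0.0500 = 0.0950 m
sum ≈ 0.0150+0.0125+0.2240+0.0950 ≈ 0.3465 m = S ✓

v_R_max = 1/4 m/s = 0.2500 m/s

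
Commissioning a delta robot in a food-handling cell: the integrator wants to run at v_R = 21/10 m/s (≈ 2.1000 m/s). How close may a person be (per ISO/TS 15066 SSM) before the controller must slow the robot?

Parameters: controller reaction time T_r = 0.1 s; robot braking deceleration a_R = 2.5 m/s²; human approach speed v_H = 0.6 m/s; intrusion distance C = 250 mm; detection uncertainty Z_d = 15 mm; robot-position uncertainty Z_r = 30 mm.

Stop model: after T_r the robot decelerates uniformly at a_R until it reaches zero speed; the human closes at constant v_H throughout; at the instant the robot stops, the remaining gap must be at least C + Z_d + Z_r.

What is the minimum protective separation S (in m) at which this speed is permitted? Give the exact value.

S_min = 1951/1000 m = 1.9510 m

braking lasts T_s = (21/10)/(5/2) = 0.8400 s
robot covers v_R·T_r = 2.1000·0.1000 = 0.2100 m before braking
braking distance = 2.1000²/(2·2.5000) = 0.8820 m
person approaches 0.6000·(0.1000+0.8400) = 0.5640 m
C+Z_d+Z_r = 0.2500+0.0150+0.0300 = 0.2950 m
S_min ≈ 0.2100+0.8820+0.5640+0.2950  ⇒  S_min = 1951/1000 m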